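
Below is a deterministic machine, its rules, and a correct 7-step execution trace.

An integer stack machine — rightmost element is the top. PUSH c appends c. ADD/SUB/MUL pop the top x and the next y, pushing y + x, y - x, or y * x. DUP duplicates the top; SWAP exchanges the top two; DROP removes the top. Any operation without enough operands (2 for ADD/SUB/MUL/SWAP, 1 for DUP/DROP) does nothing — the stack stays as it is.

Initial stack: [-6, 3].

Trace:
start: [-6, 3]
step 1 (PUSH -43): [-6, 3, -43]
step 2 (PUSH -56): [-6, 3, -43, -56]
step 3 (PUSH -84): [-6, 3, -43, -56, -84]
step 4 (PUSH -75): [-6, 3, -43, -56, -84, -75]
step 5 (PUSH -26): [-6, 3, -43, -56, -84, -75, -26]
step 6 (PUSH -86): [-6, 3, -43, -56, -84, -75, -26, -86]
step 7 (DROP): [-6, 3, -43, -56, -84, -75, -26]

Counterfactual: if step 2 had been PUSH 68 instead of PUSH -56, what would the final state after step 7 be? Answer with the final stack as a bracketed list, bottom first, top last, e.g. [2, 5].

(re-executing from step 2 with the substitution; state before step 2: [-6, 3, -43])
step 2 (PUSH 68): [-6, 3, -43, 68]
step 3 (PUSH -84): [-6, 3, -43, 68, -84]
step 4 (PUSH -75): [-6, 3, -43, 68, -84, -75]
step 5 (PUSH -26): [-6, 3, -43, 68, -84, -75, -26]
step 6 (PUSH -86): [-6, 3, -43, 68, -84, -75, -26, -86]
step 7 (DROP): [-6, 3, -43, 68, -84, -75, -26]

[-6, 3, -43, 68, -84, -75, -26]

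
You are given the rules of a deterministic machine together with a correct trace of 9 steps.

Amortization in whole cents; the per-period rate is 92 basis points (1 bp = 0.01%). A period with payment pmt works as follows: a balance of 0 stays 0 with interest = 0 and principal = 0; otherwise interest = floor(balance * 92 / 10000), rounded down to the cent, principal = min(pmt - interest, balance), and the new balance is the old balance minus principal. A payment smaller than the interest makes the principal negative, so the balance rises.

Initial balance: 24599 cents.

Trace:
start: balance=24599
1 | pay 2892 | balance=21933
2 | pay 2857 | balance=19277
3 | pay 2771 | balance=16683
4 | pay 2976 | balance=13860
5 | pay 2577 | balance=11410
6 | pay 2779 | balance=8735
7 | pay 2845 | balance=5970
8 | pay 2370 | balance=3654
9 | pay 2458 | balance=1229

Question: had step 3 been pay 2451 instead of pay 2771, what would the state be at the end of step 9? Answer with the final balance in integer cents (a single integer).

(re-executing from step 3 with the substitution; state before step 3: balance=19277)
3 | pay 2451 | balance=17003
4 | pay 2976 | balance=14183
5 | pay 2577 | balance=11736
6 | pay 2779 | balance=9064
7 | pay 2845 | balance=6302
8 | pay 2370 | balance=3989
9 | pay 2458 | balance=1567

1567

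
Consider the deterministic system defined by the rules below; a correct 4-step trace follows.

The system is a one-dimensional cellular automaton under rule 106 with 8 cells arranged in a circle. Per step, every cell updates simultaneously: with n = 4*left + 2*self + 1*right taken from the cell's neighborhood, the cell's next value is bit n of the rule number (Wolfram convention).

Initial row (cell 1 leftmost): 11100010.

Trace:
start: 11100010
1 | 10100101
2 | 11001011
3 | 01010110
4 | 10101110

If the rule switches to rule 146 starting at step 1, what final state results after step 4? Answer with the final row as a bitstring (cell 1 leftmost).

10101010

(re-executing steps 1..4 under rule 146; state before step 1: 11100010)
1 | 01010100
2 | 10000010
3 | 01000100
4 | 10101010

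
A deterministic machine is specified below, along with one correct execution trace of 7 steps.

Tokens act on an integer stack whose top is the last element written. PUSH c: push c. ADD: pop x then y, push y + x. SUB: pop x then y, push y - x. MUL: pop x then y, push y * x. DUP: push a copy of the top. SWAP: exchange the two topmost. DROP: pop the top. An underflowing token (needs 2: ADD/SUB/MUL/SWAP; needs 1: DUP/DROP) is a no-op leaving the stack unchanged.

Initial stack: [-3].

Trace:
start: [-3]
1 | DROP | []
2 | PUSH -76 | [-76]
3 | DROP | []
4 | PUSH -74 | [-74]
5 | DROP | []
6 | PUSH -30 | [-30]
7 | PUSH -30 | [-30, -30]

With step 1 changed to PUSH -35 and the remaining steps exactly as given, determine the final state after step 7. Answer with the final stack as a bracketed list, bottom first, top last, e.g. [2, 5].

(re-executing from step 1 with the substitution; state before step 1: [-3])
1 | PUSH -35 | [-3, -35]
2 | PUSH -76 | [-3, -35, -76]
3 | DROP | [-3, -35]
4 | PUSH -74 | [-3, -35, -74]
5 | DROP | [-3, -35]
6 | PUSH -30 | [-3, -35, -30]
7 | PUSH -30 | [-3, -35, -30, -30]

[-3, -35, -30, -30]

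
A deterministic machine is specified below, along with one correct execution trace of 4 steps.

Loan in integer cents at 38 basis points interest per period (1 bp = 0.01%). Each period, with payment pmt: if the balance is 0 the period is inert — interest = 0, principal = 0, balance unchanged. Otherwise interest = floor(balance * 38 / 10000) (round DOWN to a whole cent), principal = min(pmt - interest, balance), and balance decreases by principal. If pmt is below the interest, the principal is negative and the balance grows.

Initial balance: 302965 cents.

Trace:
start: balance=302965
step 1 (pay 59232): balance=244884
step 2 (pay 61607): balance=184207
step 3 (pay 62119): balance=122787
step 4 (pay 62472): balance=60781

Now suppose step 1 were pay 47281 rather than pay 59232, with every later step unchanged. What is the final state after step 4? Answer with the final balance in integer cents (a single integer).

(re-executing from step 1 with the substitution; state before step 1: balance=302965)
step 1 (pay 47281): balance=256835
step 2 (pay 61607): balance=196203
step 3 (pay 62119): balance=134829
step 4 (pay 62472): balance=72869

72869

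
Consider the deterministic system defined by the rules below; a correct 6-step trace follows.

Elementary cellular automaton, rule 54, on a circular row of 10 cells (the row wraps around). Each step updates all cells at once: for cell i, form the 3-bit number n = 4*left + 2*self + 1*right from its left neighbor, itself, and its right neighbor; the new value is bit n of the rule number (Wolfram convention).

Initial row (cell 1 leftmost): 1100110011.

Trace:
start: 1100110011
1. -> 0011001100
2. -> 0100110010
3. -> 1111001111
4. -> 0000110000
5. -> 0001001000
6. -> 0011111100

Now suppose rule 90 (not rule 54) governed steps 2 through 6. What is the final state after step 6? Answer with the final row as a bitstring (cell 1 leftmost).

(re-executing steps 2..6 under rule 90; state before step 2: 0011001100)
2. -> 0111111110
3. -> 1100000011
4. -> 0110000110
5. -> 1111001111
6. -> 0001111000

0001111000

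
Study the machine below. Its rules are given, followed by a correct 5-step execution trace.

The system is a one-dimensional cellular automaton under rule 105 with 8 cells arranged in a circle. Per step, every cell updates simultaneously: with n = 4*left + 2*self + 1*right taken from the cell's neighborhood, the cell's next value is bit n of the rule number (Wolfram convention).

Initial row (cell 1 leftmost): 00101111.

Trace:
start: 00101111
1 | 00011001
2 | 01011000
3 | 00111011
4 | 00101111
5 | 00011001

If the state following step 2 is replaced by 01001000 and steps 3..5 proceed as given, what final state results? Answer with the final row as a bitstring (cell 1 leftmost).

state after step 2 := 01001000
3 | 00000011
4 | 01111011
5 | 11001111

11001111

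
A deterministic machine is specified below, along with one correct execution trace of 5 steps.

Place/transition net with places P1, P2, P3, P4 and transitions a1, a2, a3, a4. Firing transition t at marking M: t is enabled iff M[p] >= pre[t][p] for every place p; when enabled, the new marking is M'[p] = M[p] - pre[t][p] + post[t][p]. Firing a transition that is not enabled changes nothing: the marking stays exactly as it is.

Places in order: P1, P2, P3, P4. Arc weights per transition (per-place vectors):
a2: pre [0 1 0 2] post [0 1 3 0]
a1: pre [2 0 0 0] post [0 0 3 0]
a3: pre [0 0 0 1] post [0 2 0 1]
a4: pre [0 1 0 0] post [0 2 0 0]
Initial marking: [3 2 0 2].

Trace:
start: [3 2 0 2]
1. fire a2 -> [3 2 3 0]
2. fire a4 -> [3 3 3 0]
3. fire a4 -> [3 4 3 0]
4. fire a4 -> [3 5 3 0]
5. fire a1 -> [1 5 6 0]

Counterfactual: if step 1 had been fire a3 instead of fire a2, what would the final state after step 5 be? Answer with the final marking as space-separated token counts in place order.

1 7 3 2

(re-executing from step 1 with the substitution; state before step 1: [3 2 0 2])
1. fire a3 -> [3 4 0 2]
2. fire a4 -> [3 5 0 2]
3. fire a4 -> [3 6 0 2]
4. fire a4 -> [3 7 0 2]
5. fire a1 -> [1 7 3 2]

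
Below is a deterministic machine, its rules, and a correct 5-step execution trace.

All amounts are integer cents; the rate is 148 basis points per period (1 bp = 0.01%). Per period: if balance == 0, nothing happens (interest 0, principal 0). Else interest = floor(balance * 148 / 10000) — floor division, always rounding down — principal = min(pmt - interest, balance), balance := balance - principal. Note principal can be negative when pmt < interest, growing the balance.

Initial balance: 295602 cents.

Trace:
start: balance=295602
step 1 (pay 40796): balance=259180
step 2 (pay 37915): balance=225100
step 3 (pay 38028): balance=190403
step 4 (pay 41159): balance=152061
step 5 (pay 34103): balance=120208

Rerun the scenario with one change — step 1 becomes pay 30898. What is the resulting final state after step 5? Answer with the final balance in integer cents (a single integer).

(re-executing from step 1 with the substitution; state before step 1: balance=295602)
step 1 (pay 30898): balance=269078
step 2 (pay 37915): balance=235145
step 3 (pay 38028): balance=200597
step 4 (pay 41159): balance=162406
step 5 (pay 34103): balance=130706

130706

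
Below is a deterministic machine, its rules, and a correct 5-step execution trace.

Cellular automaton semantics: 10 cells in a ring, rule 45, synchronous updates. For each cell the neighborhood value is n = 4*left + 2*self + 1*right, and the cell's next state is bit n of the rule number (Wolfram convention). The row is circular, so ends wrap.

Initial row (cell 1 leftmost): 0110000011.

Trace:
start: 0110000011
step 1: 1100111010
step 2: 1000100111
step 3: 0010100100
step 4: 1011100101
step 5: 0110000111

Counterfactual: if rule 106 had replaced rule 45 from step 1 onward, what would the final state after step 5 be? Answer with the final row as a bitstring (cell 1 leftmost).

0001111001

(re-executing steps 1..5 under rule 106; state before step 1: 0110000011)
step 1: 1110000111
step 2: 0010001100
step 3: 0100011100
step 4: 1000110100
step 5: 0001111001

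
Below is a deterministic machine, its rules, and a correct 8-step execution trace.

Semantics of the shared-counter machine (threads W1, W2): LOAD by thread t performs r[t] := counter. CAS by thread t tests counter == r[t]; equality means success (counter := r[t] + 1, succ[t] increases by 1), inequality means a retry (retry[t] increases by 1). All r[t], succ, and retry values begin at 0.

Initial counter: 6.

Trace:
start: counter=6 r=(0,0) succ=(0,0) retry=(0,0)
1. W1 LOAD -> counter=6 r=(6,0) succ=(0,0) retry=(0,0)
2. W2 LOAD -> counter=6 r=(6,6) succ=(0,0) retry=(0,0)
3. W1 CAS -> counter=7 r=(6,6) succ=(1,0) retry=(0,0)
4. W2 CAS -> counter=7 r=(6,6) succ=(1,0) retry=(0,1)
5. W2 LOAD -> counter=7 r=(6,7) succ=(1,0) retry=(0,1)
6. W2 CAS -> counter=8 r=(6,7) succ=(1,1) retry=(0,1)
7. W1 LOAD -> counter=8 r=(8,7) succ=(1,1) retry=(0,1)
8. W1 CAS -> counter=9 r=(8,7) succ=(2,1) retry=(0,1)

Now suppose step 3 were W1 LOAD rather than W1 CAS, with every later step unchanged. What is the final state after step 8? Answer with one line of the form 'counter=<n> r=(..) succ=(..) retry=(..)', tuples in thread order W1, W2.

(re-executing from step 3 with the substitution; state before step 3: counter=6 r=(6,6) succ=(0,0) retry=(0,0))
3. W1 LOAD -> counter=6 r=(6,6) succ=(0,0) retry=(0,0)
4. W2 CAS -> counter=7 r=(6,6) succ=(0,1) retry=(0,0)
5. W2 LOAD -> counter=7 r=(6,7) succ=(0,1) retry=(0,0)
6. W2 CAS -> counter=8 r=(6,7) succ=(0,2) retry=(0,0)
7. W1 LOAD -> counter=8 r=(8,7) succ=(0,2) retry=(0,0)
8. W1 CAS -> counter=9 r=(8,7) succ=(1,2) retry=(0,0)

counter=9 r=(8,7) succ=(1,2) retry=(0,0)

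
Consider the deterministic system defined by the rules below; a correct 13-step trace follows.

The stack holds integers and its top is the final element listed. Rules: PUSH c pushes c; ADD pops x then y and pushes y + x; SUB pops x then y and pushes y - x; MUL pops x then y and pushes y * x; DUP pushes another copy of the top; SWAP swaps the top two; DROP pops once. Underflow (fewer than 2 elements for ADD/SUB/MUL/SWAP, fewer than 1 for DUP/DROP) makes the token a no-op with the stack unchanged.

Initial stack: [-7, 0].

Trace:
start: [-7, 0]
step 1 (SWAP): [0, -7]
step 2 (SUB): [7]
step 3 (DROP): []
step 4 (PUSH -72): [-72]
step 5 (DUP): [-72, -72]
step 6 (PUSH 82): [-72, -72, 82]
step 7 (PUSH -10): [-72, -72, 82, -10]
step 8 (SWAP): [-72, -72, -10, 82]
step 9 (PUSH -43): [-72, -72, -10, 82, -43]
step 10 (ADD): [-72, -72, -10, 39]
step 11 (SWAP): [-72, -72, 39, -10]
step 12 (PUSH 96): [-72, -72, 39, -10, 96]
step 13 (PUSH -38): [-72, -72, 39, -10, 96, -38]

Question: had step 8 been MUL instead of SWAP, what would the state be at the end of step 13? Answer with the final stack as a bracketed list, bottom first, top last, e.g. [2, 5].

[-72, -863, -72, 96, -38]

(re-executing from step 8 with the substitution; state before step 8: [-72, -72, 82, -10])
step 8 (MUL): [-72, -72, -820]
step 9 (PUSH -43): [-72, -72, -820, -43]
step 10 (ADD): [-72, -72, -863]
step 11 (SWAP): [-72, -863, -72]
step 12 (PUSH 96): [-72, -863, -72, 96]
step 13 (PUSH -38): [-72, -863, -72, 96, -38]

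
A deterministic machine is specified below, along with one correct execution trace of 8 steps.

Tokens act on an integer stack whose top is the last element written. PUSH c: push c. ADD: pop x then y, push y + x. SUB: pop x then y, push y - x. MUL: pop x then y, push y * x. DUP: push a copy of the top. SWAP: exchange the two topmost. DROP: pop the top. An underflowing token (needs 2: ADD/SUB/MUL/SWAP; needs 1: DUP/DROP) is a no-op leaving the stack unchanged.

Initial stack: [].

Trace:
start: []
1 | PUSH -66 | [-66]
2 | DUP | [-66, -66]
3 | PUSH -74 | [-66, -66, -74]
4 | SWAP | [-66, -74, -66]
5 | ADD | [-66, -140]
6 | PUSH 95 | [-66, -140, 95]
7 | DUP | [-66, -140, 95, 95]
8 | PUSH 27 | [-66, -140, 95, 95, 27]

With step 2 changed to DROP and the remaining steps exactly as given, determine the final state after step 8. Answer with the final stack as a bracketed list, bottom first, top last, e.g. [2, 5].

(re-executing from step 2 with the substitution; state before step 2: [-66])
2 | DROP | []
3 | PUSH -74 | [-74]
4 | SWAP | [-74]
5 | ADD | [-74]
6 | PUSH 95 | [-74, 95]
7 | DUP | [-74, 95, 95]
8 | PUSH 27 | [-74, 95, 95, 27]

[-74, 95, 95, 27]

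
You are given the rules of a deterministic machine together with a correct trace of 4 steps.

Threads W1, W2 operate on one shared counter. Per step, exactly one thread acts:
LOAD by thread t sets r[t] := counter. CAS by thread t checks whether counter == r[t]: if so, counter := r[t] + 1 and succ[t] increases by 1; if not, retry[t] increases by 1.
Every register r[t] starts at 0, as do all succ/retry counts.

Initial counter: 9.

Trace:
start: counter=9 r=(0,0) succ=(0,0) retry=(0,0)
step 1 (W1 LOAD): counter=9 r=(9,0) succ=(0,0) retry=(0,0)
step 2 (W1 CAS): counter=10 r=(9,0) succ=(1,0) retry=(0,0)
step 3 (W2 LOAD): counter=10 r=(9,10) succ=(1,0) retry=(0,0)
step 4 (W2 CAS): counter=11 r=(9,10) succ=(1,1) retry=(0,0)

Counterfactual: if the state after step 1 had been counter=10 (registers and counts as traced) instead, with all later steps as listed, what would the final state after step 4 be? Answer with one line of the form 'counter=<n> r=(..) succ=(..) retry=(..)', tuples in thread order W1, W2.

state after step 1 := counter=10 r=(9,0) succ=(0,0) retry=(0,0)
step 2 (W1 CAS): counter=10 r=(9,0) succ=(0,0) retry=(1,0)
step 3 (W2 LOAD): counter=10 r=(9,10) succ=(0,0) retry=(1,0)
step 4 (W2 CAS): counter=11 r=(9,10) succ=(0,1) retry=(1,0)

counter=11 r=(9,10) succ=(0,1) retry=(1,0)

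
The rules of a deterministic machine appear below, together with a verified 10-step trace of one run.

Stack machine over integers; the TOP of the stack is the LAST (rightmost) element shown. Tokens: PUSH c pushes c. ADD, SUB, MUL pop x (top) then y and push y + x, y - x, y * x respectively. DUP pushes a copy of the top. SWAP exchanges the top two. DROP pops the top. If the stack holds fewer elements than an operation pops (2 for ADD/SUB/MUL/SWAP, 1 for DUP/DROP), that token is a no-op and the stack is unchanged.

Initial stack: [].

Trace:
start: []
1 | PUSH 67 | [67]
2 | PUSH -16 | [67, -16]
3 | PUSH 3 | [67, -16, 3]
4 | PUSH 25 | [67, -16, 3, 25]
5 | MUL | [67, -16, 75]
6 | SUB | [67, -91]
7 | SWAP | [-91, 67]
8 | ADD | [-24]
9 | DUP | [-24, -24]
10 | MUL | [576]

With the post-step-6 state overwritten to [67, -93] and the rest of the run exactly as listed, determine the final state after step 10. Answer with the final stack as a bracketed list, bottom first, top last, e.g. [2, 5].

[676]

state after step 6 := [67, -93]
7 | SWAP | [-93, 67]
8 | ADD | [-26]
9 | DUP | [-26, -26]
10 | MUL | [676]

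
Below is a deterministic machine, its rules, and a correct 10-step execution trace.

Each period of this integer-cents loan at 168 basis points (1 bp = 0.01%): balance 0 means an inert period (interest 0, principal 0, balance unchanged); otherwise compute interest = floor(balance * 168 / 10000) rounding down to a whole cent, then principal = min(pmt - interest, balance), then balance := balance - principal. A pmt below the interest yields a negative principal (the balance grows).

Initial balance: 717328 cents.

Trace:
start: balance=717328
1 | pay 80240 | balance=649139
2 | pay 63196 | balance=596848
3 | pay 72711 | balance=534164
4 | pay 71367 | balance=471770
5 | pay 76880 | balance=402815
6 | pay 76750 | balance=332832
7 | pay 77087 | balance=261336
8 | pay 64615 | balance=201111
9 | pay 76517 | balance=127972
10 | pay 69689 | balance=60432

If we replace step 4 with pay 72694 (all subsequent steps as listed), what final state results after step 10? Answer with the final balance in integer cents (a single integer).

(re-executing from step 4 with the substitution; state before step 4: balance=534164)
4 | pay 72694 | balance=470443
5 | pay 76880 | balance=401466
6 | pay 76750 | balance=331460
7 | pay 77087 | balance=259941
8 | pay 64615 | balance=199693
9 | pay 76517 | balance=126530
10 | pay 69689 | balance=58966

58966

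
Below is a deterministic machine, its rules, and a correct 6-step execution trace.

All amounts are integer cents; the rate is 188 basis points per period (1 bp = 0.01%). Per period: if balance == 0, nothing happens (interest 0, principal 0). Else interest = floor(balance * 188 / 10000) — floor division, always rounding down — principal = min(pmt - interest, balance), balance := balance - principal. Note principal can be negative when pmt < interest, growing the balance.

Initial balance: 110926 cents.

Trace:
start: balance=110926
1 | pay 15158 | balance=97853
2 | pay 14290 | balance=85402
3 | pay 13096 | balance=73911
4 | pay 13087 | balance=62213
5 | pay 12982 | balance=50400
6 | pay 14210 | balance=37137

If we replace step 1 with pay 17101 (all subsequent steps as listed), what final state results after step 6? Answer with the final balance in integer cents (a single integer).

35005

(re-executing from step 1 with the substitution; state before step 1: balance=110926)
1 | pay 17101 | balance=95910
2 | pay 14290 | balance=83423
3 | pay 13096 | balance=71895
4 | pay 13087 | balance=60159
5 | pay 12982 | balance=48307
6 | pay 14210 | balance=35005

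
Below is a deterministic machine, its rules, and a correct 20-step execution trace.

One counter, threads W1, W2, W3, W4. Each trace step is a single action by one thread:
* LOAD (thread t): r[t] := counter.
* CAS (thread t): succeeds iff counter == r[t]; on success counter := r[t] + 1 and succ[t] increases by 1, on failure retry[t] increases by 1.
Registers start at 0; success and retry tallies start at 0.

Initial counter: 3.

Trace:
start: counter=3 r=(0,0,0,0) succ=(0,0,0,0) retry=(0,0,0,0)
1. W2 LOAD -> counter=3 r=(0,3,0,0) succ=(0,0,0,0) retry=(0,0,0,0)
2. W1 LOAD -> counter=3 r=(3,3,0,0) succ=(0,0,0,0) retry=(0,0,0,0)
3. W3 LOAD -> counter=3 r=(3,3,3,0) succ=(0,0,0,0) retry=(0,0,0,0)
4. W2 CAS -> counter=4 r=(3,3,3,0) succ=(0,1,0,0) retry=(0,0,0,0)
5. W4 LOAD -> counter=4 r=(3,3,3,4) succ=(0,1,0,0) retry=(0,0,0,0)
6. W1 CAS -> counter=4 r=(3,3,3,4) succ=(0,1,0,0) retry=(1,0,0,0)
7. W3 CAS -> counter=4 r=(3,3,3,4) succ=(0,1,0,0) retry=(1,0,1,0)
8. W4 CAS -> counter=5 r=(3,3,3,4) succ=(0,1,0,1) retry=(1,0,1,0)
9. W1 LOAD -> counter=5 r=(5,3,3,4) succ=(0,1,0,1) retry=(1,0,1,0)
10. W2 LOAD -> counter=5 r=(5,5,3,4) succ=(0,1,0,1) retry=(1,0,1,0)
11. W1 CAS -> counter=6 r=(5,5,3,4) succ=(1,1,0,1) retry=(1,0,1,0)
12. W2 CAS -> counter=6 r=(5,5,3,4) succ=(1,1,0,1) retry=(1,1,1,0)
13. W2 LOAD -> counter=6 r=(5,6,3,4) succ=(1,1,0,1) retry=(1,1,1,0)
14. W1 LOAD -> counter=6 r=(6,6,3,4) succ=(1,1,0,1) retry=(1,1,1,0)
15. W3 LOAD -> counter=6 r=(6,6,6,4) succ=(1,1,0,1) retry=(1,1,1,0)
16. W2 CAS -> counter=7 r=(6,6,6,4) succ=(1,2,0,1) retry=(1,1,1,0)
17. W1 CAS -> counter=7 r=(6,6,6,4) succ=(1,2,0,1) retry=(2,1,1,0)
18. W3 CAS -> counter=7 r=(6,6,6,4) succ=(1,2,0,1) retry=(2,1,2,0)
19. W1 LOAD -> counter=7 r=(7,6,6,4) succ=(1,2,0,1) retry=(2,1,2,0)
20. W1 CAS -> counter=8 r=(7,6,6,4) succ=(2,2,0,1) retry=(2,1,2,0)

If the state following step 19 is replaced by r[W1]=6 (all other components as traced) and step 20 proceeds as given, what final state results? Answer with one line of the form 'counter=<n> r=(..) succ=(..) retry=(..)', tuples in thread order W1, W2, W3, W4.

counter=7 r=(6,6,6,4) succ=(1,2,0,1) retry=(3,1,2,0)

state after step 19 := counter=7 r=(6,6,6,4) succ=(1,2,0,1) retry=(2,1,2,0)
20. W1 CAS -> counter=7 r=(6,6,6,4) succ=(1,2,0,1) retry=(3,1,2,0)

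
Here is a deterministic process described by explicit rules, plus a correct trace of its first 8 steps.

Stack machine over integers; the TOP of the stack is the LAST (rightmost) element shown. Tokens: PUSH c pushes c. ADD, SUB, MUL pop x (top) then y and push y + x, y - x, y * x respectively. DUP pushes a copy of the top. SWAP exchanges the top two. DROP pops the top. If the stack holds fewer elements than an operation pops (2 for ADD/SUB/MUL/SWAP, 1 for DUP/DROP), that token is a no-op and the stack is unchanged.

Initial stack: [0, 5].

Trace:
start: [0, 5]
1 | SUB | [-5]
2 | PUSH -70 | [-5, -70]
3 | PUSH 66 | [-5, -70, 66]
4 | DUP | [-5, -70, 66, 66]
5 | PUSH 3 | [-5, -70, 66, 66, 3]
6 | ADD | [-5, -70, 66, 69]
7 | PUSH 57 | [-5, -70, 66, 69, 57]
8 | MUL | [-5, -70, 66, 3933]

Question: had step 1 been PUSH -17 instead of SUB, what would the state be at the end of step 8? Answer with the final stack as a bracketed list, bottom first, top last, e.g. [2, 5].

[0, 5, -17, -70, 66, 3933]

(re-executing from step 1 with the substitution; state before step 1: [0, 5])
1 | PUSH -17 | [0, 5, -17]
2 | PUSH -70 | [0, 5, -17, -70]
3 | PUSH 66 | [0, 5, -17, -70, 66]
4 | DUP | [0, 5, -17, -70, 66, 66]
5 | PUSH 3 | [0, 5, -17, -70, 66, 66, 3]
6 | ADD | [0, 5, -17, -70, 66, 69]
7 | PUSH 57 | [0, 5, -17, -70, 66, 69, 57]
8 | MUL | [0, 5, -17, -70, 66, 3933]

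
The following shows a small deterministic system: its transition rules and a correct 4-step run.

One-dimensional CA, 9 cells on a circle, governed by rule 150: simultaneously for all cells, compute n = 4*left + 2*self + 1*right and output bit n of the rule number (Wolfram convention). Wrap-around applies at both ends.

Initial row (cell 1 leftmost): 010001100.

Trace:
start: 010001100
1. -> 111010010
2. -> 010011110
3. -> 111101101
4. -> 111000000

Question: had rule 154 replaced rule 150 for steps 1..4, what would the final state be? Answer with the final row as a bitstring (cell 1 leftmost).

001000100

(re-executing steps 1..4 under rule 154; state before step 1: 010001100)
1. -> 101011010
2. -> 000010000
3. -> 000101000
4. -> 001000100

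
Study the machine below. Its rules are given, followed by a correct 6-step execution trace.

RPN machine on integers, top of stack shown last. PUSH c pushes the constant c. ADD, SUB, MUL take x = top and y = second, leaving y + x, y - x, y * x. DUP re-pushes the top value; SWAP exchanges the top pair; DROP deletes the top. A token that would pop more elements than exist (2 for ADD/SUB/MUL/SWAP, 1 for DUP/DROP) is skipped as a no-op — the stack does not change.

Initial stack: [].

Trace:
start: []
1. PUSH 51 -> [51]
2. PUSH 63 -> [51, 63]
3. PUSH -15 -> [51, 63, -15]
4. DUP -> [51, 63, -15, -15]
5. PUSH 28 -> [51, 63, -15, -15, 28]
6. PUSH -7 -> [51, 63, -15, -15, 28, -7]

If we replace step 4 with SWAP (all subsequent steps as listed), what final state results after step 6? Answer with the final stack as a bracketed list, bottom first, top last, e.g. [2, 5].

[51, -15, 63, 28, -7]

(re-executing from step 4 with the substitution; state before step 4: [51, 63, -15])
4. SWAP -> [51, -15, 63]
5. PUSH 28 -> [51, -15, 63, 28]
6. PUSH -7 -> [51, -15, 63, 28, -7]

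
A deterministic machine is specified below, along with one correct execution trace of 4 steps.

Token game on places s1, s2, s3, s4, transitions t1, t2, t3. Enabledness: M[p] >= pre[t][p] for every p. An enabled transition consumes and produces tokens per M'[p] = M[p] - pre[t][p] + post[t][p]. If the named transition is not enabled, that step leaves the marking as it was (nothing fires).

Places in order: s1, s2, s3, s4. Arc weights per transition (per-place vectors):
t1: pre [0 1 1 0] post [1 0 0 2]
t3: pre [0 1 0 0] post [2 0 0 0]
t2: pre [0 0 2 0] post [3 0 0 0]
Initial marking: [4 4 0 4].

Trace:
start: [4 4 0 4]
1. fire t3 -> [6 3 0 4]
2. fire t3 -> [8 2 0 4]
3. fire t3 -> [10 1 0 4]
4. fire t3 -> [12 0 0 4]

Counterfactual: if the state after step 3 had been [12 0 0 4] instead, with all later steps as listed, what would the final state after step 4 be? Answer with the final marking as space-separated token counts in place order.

state after step 3 := [12 0 0 4]
4. fire t3 -> [12 0 0 4]

12 0 0 4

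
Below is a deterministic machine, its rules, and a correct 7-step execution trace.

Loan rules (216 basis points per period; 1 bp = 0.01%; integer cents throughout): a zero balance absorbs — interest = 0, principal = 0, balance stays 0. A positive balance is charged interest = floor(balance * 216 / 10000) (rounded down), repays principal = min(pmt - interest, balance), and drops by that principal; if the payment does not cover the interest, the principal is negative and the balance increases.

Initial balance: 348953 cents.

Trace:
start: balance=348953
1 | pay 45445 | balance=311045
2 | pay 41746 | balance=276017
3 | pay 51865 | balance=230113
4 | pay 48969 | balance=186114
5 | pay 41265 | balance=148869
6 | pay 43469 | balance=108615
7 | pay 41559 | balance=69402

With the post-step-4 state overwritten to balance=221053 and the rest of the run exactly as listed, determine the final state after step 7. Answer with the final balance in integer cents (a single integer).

state after step 4 := balance=221053
5 | pay 41265 | balance=184562
6 | pay 43469 | balance=145079
7 | pay 41559 | balance=106653

106653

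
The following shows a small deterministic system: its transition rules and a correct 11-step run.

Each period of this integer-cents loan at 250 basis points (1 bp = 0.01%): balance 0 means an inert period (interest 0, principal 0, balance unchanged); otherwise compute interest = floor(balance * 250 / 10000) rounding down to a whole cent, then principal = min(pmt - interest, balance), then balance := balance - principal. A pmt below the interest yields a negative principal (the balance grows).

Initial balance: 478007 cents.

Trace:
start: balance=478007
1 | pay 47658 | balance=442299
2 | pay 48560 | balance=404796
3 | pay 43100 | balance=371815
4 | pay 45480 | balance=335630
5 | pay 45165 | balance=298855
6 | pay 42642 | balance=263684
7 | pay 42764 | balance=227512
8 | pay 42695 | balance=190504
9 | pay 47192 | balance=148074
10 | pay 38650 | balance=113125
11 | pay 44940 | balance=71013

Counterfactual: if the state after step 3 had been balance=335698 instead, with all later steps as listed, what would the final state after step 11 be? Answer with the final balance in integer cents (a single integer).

state after step 3 := balance=335698
4 | pay 45480 | balance=298610
5 | pay 45165 | balance=260910
6 | pay 42642 | balance=224790
7 | pay 42764 | balance=187645
8 | pay 42695 | balance=149641
9 | pay 47192 | balance=106190
10 | pay 38650 | balance=70194
11 | pay 44940 | balance=27008

27008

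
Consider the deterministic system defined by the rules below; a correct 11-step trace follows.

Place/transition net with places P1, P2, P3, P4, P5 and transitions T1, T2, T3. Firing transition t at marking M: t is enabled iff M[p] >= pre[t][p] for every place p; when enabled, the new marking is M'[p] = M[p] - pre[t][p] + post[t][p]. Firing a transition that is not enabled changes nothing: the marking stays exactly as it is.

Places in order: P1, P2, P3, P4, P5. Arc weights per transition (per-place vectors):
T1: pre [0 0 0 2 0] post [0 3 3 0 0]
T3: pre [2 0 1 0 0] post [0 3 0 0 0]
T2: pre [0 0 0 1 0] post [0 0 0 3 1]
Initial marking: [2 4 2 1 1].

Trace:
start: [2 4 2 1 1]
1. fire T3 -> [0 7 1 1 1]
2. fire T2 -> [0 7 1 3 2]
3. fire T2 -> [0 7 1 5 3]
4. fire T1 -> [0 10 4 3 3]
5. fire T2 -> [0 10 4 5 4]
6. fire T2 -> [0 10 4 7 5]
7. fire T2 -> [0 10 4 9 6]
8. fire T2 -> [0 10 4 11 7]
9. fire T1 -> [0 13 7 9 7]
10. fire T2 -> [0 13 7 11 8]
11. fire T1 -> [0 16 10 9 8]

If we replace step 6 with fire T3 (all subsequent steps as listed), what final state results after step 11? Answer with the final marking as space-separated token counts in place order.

(re-executing from step 6 with the substitution; state before step 6: [0 10 4 5 4])
6. fire T3 -> [0 10 4 5 4]
7. fire T2 -> [0 10 4 7 5]
8. fire T2 -> [0 10 4 9 6]
9. fire T1 -> [0 13 7 7 6]
10. fire T2 -> [0 13 7 9 7]
11. fire T1 -> [0 16 10 7 7]

0 16 10 7 7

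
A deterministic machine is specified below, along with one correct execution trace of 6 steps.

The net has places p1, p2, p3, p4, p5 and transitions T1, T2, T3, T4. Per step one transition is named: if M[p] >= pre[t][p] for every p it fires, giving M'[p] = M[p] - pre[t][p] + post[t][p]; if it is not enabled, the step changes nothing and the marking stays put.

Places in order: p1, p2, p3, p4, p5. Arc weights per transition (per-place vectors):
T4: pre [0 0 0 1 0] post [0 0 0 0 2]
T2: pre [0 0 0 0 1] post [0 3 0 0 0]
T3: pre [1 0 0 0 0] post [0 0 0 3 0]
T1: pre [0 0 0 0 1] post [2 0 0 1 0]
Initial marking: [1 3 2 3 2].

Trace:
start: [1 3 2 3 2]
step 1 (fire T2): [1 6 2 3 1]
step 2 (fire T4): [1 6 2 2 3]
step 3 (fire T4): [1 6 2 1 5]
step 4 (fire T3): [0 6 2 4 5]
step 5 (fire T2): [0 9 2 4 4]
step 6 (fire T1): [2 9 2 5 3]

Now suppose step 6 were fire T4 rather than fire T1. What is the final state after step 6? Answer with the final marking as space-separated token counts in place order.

(re-executing from step 6 with the substitution; state before step 6: [0 9 2 4 4])
step 6 (fire T4): [0 9 2 3 6]

0 9 2 3 6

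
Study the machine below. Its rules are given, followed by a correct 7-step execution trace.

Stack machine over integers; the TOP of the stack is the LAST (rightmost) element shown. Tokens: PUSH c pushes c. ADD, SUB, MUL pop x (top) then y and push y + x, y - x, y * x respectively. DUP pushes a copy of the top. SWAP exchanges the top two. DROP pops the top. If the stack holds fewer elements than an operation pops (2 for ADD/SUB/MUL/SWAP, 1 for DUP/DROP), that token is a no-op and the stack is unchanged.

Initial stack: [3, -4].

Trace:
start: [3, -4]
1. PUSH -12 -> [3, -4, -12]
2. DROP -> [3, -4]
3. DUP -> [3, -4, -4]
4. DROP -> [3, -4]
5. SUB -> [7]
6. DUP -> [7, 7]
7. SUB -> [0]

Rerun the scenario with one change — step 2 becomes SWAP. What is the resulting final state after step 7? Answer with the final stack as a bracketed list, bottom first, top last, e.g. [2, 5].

(re-executing from step 2 with the substitution; state before step 2: [3, -4, -12])
2. SWAP -> [3, -12, -4]
3. DUP -> [3, -12, -4, -4]
4. DROP -> [3, -12, -4]
5. SUB -> [3, -8]
6. DUP -> [3, -8, -8]
7. SUB -> [3, 0]

[3, 0]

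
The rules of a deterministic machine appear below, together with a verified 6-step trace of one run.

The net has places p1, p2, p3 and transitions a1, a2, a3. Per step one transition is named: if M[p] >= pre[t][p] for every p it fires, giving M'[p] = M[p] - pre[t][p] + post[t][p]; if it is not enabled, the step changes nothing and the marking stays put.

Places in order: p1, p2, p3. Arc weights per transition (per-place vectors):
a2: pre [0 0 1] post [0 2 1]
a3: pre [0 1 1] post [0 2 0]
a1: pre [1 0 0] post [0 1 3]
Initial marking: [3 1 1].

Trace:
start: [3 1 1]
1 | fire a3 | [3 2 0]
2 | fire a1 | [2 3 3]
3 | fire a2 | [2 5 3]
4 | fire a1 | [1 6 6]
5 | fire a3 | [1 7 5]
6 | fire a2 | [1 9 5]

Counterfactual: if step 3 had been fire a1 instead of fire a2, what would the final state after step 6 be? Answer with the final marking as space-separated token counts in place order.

0 8 8

(re-executing from step 3 with the substitution; state before step 3: [2 3 3])
3 | fire a1 | [1 4 6]
4 | fire a1 | [0 5 9]
5 | fire a3 | [0 6 8]
6 | fire a2 | [0 8 8]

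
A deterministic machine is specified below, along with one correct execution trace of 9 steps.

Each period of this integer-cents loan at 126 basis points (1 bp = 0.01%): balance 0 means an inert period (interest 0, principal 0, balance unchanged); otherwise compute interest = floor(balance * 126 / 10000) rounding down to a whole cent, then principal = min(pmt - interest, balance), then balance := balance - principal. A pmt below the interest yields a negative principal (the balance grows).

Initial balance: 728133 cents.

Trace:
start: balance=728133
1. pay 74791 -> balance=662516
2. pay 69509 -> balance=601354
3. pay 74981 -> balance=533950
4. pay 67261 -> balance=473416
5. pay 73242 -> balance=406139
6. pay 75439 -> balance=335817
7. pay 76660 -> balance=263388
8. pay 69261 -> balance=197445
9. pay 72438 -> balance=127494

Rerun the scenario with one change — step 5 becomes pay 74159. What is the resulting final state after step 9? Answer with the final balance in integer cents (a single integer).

126529

(re-executing from step 5 with the substitution; state before step 5: balance=473416)
5. pay 74159 -> balance=405222
6. pay 75439 -> balance=334888
7. pay 76660 -> balance=262447
8. pay 69261 -> balance=196492
9. pay 72438 -> balance=126529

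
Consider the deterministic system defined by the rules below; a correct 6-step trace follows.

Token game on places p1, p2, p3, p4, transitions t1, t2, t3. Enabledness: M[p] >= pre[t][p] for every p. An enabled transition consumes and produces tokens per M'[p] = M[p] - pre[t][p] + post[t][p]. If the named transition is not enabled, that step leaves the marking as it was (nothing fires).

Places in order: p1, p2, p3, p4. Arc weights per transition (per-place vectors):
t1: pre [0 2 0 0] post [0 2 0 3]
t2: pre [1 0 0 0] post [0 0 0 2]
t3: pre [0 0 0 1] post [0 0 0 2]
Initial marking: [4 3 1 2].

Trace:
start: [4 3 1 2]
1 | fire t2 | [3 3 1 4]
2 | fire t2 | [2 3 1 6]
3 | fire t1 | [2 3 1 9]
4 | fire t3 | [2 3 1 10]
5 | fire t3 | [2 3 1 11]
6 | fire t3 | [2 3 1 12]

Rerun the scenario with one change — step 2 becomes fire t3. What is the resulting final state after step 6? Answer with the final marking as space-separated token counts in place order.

3 3 1 11

(re-executing from step 2 with the substitution; state before step 2: [3 3 1 4])
2 | fire t3 | [3 3 1 5]
3 | fire t1 | [3 3 1 8]
4 | fire t3 | [3 3 1 9]
5 | fire t3 | [3 3 1 10]
6 | fire t3 | [3 3 1 11]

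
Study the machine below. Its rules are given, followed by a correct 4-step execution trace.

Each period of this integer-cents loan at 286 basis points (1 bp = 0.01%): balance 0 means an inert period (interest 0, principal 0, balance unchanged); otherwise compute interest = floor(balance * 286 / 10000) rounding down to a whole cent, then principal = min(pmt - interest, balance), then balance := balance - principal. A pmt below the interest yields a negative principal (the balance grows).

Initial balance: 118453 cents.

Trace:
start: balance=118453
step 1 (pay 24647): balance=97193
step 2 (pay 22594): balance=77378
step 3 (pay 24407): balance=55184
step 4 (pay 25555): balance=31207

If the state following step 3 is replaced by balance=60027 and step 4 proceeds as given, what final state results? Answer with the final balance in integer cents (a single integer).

state after step 3 := balance=60027
step 4 (pay 25555): balance=36188

36188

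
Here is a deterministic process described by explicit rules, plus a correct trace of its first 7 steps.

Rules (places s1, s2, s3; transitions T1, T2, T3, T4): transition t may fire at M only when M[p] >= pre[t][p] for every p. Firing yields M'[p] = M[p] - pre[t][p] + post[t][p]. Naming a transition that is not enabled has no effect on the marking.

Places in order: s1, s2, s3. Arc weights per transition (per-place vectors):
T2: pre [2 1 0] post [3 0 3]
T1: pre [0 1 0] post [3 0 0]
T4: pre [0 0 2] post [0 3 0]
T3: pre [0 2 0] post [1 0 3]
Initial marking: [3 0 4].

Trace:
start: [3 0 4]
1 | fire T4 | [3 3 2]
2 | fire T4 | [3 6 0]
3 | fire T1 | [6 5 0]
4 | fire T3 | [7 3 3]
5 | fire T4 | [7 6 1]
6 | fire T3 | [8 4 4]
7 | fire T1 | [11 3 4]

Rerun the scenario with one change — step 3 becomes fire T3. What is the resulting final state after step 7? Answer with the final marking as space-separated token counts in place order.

(re-executing from step 3 with the substitution; state before step 3: [3 6 0])
3 | fire T3 | [4 4 3]
4 | fire T3 | [5 2 6]
5 | fire T4 | [5 5 4]
6 | fire T3 | [6 3 7]
7 | fire T1 | [9 2 7]

9 2 7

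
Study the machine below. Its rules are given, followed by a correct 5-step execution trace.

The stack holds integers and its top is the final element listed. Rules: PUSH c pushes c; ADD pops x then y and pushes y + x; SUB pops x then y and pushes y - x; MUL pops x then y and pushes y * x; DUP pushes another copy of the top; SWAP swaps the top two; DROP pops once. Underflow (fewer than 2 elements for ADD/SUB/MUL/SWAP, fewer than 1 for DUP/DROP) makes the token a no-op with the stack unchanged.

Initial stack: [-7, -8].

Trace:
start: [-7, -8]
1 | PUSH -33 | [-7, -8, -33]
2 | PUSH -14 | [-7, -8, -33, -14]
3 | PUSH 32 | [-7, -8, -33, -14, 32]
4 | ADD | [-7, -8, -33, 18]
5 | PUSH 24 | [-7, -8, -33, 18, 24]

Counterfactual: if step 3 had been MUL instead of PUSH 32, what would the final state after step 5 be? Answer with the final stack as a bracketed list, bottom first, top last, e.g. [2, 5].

(re-executing from step 3 with the substitution; state before step 3: [-7, -8, -33, -14])
3 | MUL | [-7, -8, 462]
4 | ADD | [-7, 454]
5 | PUSH 24 | [-7, 454, 24]

[-7, 454, 24]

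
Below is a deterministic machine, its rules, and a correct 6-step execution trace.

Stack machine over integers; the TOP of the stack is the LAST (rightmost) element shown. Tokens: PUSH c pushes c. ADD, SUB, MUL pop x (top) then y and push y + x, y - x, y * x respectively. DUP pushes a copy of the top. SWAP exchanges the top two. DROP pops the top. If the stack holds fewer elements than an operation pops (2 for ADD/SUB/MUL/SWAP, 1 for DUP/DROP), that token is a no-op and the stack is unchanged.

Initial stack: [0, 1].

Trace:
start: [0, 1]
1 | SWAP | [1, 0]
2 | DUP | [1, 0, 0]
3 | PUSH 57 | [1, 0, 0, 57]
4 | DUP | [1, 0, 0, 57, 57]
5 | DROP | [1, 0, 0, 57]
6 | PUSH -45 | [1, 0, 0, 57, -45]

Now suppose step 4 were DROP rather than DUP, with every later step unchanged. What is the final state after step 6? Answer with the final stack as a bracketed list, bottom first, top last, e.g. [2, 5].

(re-executing from step 4 with the substitution; state before step 4: [1, 0, 0, 57])
4 | DROP | [1, 0, 0]
5 | DROP | [1, 0]
6 | PUSH -45 | [1, 0, -45]

[1, 0, -45]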